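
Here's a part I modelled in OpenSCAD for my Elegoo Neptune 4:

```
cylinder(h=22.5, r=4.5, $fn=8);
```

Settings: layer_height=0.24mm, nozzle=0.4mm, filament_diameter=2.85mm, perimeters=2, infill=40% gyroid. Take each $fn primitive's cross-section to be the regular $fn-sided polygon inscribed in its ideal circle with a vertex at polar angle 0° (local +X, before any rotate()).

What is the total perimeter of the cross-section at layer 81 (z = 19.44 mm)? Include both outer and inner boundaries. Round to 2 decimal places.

27.55 mm

At z = 19.44 mm: the r=4.5 cylinder contributes a regular 8-gon of circumradius 4.5 (perimeter = 2·8·4.500·sin(180°/8) = 27.55 mm). Overall, the cross-section is a single solid region. Total boundary length (outer) = 27.55 mm.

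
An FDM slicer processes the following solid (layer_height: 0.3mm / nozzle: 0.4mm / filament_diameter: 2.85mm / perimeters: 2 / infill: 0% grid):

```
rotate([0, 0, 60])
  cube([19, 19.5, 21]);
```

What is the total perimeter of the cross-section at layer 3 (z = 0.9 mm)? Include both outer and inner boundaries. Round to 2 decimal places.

77.00 mm

At z = 0.9 mm: the cube is present — its section is the full 19×19.5 rectangle (perimeter 77.00 mm); (whole slice rotated 60° about Z — lengths, areas and connectivity unchanged). Overall, the cross-section is a single solid region. Total boundary length (outer) = 77.00 mm.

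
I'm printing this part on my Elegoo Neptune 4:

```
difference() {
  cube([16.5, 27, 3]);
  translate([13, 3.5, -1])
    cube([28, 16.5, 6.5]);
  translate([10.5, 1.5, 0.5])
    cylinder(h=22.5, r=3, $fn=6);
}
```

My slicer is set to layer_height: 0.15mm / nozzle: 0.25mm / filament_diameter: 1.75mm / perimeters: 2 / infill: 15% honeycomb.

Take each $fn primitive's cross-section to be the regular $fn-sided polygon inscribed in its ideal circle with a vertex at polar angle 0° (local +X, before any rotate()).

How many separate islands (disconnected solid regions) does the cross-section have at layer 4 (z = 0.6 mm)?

1

At z = 0.6 mm: the 16.5×27 cube contributes its full rectangle; the cube at (13, 3.5) (footprint 28×16.5) is included at this height; the r=3 cylinder at (10.5, 1.5) gives a regular 6-gon of circumradius 3 (constant along its height); After the difference (first − rest): starting from the 16.5×27 cube, the 28×16.5 cube at (13, 3.5) partially overlaps it — only the 57.75 mm² overlap (of its 462.00 mm²) is removed, clipping the outline; the r=3 cylinder at (10.5, 1.5) partially overlaps it — only the 19.39 mm² overlap (of its 23.38 mm²) is removed, clipping the outline — 1 connected region. Overall, the cross-section is a single solid region. Island count = 1.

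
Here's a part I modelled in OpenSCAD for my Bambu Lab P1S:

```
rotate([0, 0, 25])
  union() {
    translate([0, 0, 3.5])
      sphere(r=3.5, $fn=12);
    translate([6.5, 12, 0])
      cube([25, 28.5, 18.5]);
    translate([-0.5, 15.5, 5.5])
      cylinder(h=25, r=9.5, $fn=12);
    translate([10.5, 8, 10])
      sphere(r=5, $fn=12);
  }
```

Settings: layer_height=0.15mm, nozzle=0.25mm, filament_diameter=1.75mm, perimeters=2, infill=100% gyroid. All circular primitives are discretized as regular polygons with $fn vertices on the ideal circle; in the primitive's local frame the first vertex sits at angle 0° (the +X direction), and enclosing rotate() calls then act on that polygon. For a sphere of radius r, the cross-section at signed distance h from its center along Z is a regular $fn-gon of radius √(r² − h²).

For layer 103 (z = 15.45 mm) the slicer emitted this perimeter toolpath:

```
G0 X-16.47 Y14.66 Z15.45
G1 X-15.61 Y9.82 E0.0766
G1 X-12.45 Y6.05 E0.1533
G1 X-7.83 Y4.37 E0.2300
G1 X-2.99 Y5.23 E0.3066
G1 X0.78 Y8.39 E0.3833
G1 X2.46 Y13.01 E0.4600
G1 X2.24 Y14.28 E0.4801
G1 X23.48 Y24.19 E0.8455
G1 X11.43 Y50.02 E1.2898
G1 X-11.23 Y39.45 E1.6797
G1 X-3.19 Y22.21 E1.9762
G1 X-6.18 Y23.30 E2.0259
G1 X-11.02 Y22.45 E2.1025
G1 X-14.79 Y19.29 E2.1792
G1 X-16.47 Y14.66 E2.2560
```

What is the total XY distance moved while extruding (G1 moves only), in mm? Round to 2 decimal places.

Sum the Euclidean lengths of each G1 segment: total = 144.70 mm.

144.70 mm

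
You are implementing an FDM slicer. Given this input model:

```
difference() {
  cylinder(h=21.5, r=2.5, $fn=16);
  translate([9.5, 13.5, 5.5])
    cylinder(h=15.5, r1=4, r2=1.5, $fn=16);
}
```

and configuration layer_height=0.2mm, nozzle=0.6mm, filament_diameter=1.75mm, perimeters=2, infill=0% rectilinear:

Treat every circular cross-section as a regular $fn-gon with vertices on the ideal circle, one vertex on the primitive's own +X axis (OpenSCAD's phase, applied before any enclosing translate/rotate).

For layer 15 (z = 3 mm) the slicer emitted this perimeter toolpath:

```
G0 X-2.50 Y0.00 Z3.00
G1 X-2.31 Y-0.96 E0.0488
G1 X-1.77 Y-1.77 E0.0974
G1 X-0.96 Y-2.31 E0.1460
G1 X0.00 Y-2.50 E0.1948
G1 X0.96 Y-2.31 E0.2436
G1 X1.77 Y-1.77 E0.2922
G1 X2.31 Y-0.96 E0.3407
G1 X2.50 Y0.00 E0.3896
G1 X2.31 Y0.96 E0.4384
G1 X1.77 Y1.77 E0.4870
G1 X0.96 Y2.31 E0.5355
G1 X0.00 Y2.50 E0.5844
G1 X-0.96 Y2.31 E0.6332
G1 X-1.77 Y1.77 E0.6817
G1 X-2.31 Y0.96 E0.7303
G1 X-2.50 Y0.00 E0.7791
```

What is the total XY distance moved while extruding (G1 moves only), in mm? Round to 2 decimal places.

Sum the Euclidean lengths of each G1 segment: total = 15.62 mm.

15.62 mm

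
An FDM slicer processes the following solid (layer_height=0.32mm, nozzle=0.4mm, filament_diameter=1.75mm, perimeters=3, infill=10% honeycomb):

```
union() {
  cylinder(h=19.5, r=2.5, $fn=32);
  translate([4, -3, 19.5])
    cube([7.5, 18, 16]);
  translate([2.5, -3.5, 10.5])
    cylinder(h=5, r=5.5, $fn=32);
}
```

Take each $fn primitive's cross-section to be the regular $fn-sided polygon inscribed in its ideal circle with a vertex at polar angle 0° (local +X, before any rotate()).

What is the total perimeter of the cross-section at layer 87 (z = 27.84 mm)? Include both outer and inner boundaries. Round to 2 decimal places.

51.00 mm

At z = 27.84 mm: the cylinder is absent (z outside [0, 19.5]); the 7.5×18 cube at (4, -3) contributes its full rectangle (perimeter 51.00 mm); the cylinder at (2.5, -3.5) is not intersected at this z (z outside [10.5, 15.5]); Taking the union: only the 7.5×18 cube at (4, -3) is present, so the union is just that shape — boundary = 51.00 mm. Overall, the cross-section is a single solid region. Total boundary length (outer) = 51.00 mm.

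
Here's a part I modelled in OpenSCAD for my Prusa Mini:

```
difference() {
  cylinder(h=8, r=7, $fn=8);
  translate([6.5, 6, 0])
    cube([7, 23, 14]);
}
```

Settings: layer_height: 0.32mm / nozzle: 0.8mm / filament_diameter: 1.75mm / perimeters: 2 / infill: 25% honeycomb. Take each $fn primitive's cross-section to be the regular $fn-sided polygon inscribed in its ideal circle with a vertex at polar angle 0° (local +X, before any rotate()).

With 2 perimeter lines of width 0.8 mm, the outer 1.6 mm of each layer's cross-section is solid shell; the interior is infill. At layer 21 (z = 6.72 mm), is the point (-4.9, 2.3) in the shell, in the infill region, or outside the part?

shell

At z = 6.72 mm: the cylinder: section is a regular 8-gon, circumradius r=7; the 7×23 cube at (6.5, 6) contributes its full rectangle; Subtracting the remaining from the first: starting from the r=7 cylinder, the 7×23 cube at (6.5, 6) misses the remaining region (no effect) — 1 connected region. Overall, the cross-section is a single solid region. The nearest boundary edge runs (-7.00, 0.00)→(-4.95, 4.95); distance from the point to it = 1.06 mm. The point is inside the cross-section, 1.06 mm from the nearest boundary — within the 1.6 mm shell band (2 × 0.8).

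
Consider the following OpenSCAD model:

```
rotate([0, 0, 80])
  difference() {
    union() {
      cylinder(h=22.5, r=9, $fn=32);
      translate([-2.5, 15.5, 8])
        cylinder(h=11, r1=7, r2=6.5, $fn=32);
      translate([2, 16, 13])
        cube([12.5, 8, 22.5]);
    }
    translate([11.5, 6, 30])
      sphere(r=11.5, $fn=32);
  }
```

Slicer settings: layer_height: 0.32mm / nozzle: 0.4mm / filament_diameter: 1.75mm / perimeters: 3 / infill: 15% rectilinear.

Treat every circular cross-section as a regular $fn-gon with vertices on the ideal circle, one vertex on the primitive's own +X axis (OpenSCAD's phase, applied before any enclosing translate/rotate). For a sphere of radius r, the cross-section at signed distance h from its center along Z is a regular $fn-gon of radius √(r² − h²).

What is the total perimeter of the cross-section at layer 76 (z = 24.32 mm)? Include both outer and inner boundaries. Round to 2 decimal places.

At z = 24.32 mm: the cylinder is not intersected at this z (z outside [0, 22.5]); the cone at (-2.5, 15.5) does not reach this height (z outside [8, 19]); the cube at (2, 16) (footprint 12.5×8) is included at this height (perimeter 41.00 mm); Merging all regions: only the 12.5×8 cube at (2, 16) is present, so the union is just that shape — boundary = 41.00 mm; the sphere at (11.5, 6): section is a regular 32-gon, circumradius = √(r²−h²) = √(11.5²−5.68²) = 9.999 (perimeter = 2·32·9.999·sin(180°/32) = 62.73 mm); Taking the first minus the rest: starting from the result so far, the r=11.5 sphere at (11.5, 6) misses the remaining region (no effect) — boundary = 41.00 mm; (rotated 80° about Z; rotation is an isometry so areas/perimeters/island counts are preserved). Overall, the cross-section is a single solid region. Total boundary length (outer) = 41.00 mm.

41.00 mm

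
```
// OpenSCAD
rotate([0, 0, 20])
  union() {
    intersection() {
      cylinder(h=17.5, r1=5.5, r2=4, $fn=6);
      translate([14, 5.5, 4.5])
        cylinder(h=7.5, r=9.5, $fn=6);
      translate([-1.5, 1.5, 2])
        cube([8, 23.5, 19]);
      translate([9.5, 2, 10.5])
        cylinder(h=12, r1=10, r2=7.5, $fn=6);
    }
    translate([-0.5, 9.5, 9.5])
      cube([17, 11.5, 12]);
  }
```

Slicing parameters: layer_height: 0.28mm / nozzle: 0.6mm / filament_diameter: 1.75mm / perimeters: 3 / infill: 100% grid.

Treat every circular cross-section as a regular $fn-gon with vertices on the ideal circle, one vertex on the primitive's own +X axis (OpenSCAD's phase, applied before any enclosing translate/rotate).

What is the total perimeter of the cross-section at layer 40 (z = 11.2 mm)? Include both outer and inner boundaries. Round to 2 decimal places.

57.00 mm

At z = 11.2 mm: the cone (r1=5.5→r2=4) has section circumradius 4.540 here — a regular 6-gon (perimeter = 2·6·4.540·sin(180°/6) = 27.24 mm); the cylinder at (14, 5.5): section is a regular 6-gon, circumradius r=9.5 (perimeter = 2·6·9.500·sin(180°/6) = 57.00 mm); the cube at (-1.5, 1.5) (footprint 8×23.5) is included at this height (perimeter 63.00 mm); the cone at (9.5, 2): at t=0.058 of its height the radius interpolates to r₁+(r₂−r₁)t = 9.854, giving a regular 6-gon of that circumradius (perimeter = 2·6·9.854·sin(180°/6) = 59.12 mm); Taking the intersection: the r=9.5 cylinder at (14, 5.5) does not overlap the cone (empty); the 8×23.5 cube at (-1.5, 1.5) does not overlap the running intersection (empty); the cone at (9.5, 2) does not overlap the running intersection (empty) — nothing remains; the cube at (-0.5, 9.5) is present — its section is the full 17×11.5 rectangle (perimeter 57.00 mm); Combining (union): only the 17×11.5 cube at (-0.5, 9.5) is present, so the union is just that shape — boundary = 57.00 mm; (whole slice rotated 20° about Z — lengths, areas and connectivity unchanged). Overall, the cross-section is a single solid region. Total boundary length (outer) = 57.00 mm.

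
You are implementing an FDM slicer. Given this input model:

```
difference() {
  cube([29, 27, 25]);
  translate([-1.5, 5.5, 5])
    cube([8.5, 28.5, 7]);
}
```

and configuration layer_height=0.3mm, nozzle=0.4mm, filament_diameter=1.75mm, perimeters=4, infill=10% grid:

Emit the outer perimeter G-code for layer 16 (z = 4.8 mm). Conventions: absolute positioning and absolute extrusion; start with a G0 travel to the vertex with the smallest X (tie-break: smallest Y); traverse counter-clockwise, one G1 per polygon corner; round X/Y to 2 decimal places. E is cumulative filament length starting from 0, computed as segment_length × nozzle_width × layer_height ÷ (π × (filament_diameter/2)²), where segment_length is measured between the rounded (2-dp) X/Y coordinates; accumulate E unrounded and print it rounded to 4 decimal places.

At z = 4.8 mm: the cube is present — its section is the full 29×27 rectangle; the cube at (-1.5, 5.5) does not reach this height (z outside [5, 12]); After the difference (first − rest): none of the subtracted shapes is present at this height, so the 29×27 cube is unchanged — 1 connected region. The outline is a single polygon with 4 vertices. Extrusion per mm of travel: 0.4 × 0.3 / (π × 0.875²) = 0.049890. Accumulating E over each segment gives final E = 5.5877.

G0 X0.00 Y0.00 Z4.80
G1 X29.00 Y0.00 E1.4468
G1 X29.00 Y27.00 E2.7939
G1 X0.00 Y27.00 E4.2407
G1 X0.00 Y0.00 E5.5877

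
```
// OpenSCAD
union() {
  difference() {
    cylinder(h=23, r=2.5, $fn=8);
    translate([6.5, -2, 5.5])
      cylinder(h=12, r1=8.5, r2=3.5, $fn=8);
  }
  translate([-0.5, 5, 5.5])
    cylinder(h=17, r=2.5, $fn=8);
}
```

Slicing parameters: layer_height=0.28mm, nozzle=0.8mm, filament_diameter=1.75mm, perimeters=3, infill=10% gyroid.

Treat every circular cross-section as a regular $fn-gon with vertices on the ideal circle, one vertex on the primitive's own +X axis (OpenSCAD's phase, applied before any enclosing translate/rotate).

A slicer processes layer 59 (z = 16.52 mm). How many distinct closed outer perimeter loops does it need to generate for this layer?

At z = 16.52 mm: the cylinder: section is a regular 8-gon, circumradius r=2.5; the cone at (6.5, -2) contributes a regular 8-gon of circumradius 3.908 (interpolated between r1=8.5 and r2=3.5 at t=0.918); Subtracting the remaining from the first: starting from the r=2.5 cylinder, the cone at (6.5, -2) misses the remaining region (no effect) — 1 connected region; the r=2.5 cylinder at (-0.5, 5) contributes a regular 8-gon of circumradius 2.5; Taking the union: the 2 present regions are separate (no shared area or edge), so areas and boundary lengths simply add and each stays a separate island — 2 connected regions. The result has 2 disconnected regions.

2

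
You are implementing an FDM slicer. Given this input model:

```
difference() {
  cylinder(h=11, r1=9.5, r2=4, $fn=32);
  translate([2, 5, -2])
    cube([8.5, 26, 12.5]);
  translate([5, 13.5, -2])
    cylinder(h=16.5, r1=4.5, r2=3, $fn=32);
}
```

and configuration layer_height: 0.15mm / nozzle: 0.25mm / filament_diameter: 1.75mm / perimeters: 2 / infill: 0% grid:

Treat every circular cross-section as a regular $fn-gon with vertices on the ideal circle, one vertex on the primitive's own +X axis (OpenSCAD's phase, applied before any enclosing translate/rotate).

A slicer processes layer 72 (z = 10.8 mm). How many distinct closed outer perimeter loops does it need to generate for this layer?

1

At z = 10.8 mm: the cone: at t=0.982 of its height the radius interpolates to r₁+(r₂−r₁)t = 4.100, giving a regular 32-gon of that circumradius; the cube at (2, 5) does not reach this height (z outside [-2, 10.5]); the cone at (5, 13.5) contributes a regular 32-gon of circumradius 3.336 (interpolated between r1=4.5 and r2=3 at t=0.776); Taking the first minus the rest: starting from the cone, the cone at (5, 13.5) misses the remaining region (no effect) — 1 connected region. The result has 1 disconnected region.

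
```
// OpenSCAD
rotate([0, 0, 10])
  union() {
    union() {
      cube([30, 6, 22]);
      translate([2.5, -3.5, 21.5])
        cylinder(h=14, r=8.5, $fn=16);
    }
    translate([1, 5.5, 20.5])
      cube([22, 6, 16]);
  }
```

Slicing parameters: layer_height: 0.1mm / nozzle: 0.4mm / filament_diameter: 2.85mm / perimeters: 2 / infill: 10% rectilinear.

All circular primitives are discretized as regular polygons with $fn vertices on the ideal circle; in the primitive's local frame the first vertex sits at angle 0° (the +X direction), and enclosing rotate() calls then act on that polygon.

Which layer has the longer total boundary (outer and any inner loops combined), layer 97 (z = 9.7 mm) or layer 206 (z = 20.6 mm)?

Layer 97 (z = 9.7): the cube is present — its section is the full 30×6 rectangle (perimeter 72.00 mm); the cylinder at (2.5, -3.5) is absent (z outside [21.5, 35.5]); Merging all regions: only the 30×6 cube is present, so the union is just that shape — boundary = 72.00 mm; the cube at (1, 5.5) is absent (z outside [20.5, 36.5]); Taking the union: only that combined region is present, so the union is just that shape — boundary = 72.00 mm; (whole slice rotated 10° about Z — lengths, areas and connectivity unchanged). So its perimeter = 72.00 mm. Layer 206 (z = 20.6): the cube is present — its section is the full 30×6 rectangle (perimeter 72.00 mm); the cylinder at (2.5, -3.5) is absent (z outside [21.5, 35.5]); Taking the union: only the 30×6 cube is present, so the union is just that shape — boundary = 72.00 mm; the 22×6 cube at (1, 5.5) contributes its full rectangle (perimeter 56.00 mm); Taking the union: the regions partially overlap (shared area 11.00 mm²), so the edge portions inside another operand are dropped and the merged outline is re-measured after clipping — boundary = 83.00 mm; (rotated 10° about Z; rotation is an isometry so areas/perimeters/island counts are preserved). So its perimeter = 83.00 mm. Layer 206 is larger (83.00 vs 72.00 mm).

layer 206 (z = 20.6 mm)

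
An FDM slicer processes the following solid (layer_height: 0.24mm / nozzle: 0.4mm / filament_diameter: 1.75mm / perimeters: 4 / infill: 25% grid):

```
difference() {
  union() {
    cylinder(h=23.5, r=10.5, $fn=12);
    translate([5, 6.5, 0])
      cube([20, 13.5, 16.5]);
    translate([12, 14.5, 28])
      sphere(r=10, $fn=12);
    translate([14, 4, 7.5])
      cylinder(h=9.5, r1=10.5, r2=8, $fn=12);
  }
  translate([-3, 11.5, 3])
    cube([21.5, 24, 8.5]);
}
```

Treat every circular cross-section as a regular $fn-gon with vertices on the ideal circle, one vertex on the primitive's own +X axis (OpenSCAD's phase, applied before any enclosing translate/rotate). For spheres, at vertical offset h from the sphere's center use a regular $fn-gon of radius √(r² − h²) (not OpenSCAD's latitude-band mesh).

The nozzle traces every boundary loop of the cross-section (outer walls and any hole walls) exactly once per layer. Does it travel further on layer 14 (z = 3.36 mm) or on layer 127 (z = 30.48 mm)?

layer 14 (z = 3.36 mm)

Layer 14 (z = 3.36): the cylinder: section is a regular 12-gon, circumradius r=10.5 (perimeter = 2·12·10.500·sin(180°/12) = 65.22 mm); the cube at (5, 6.5) is present — its section is the full 20×13.5 rectangle (perimeter 67.00 mm); the sphere at (12, 14.5) is absent (|z−center|=24.640 > r=10); the cone at (14, 4) does not reach this height (z outside [7.5, 17]); Taking the union: the regions partially overlap (shared area 4.02 mm²), so the edge portions inside another operand are dropped and the merged outline is re-measured after clipping — boundary = 122.79 mm; the cube at (-3, 11.5) is present — its section is the full 21.5×24 rectangle (perimeter 91.00 mm); Taking the first minus the rest: starting from that combined region, the 21.5×24 cube at (-3, 11.5) partially overlaps it — only the 114.75 mm² overlap (of its 516.00 mm²) is removed, clipping the outline — boundary = 122.79 mm. So its perimeter = 122.79 mm. Layer 127 (z = 30.48): the cylinder does not reach this height (z outside [0, 23.5]); the cube at (5, 6.5) is not intersected at this z (z outside [0, 16.5]); the r=10 sphere at (12, 14.5) slices to a regular 12-gon of circumradius 9.688 (√(r²−h²) with h=2.48 from center) (perimeter = 2·12·9.688·sin(180°/12) = 60.18 mm); the cone at (14, 4) is not intersected at this z (z outside [7.5, 17]); Merging all regions: only the r=10 sphere at (12, 14.5) is present, so the union is just that shape — boundary = 60.18 mm; the cube at (-3, 11.5) is not intersected at this z (z outside [3, 11.5]); After the difference (first − rest): none of the subtracted shapes is present at this height, so the result so far is unchanged — boundary = 60.18 mm. So its perimeter = 60.18 mm. Layer 14 is larger (122.79 vs 60.18 mm).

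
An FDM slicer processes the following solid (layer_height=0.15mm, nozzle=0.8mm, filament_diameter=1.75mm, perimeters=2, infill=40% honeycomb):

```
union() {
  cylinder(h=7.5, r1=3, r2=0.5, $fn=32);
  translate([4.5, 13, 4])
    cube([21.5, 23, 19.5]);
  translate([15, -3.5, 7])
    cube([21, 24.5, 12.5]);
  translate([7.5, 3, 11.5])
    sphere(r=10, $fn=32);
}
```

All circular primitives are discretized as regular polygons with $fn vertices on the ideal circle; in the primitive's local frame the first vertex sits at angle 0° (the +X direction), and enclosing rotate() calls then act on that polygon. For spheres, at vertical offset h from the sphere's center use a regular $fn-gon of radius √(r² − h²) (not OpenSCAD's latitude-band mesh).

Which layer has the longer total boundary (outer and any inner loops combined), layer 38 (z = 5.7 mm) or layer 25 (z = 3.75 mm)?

Layer 38 (z = 5.7): the cone contributes a regular 32-gon of circumradius 1.100 (interpolated between r1=3 and r2=0.5 at t=0.760) (perimeter = 2·32·1.100·sin(180°/32) = 6.90 mm); the cube at (4.5, 13) (footprint 21.5×23) is included at this height (perimeter 89.00 mm); the cube at (15, -3.5) is not intersected at this z (z outside [7, 19.5]); the r=10 sphere at (7.5, 3) contributes a regular 32-gon of circumradius √(10²−5.8²) = 8.146 (perimeter = 2·32·8.146·sin(180°/32) = 51.10 mm); Merging all regions: the regions partially overlap (shared area 1.92 mm²), so the edge portions inside another operand are dropped and the merged outline is re-measured after clipping — boundary = 141.43 mm. So its perimeter = 141.43 mm. Layer 25 (z = 3.75): the cone (r1=3→r2=0.5) has section circumradius 1.750 here — a regular 32-gon (perimeter = 2·32·1.750·sin(180°/32) = 10.98 mm); the cube at (4.5, 13) does not reach this height (z outside [4, 23.5]); the cube at (15, -3.5) is not intersected at this z (z outside [7, 19.5]); the r=10 sphere at (7.5, 3) slices to a regular 32-gon of circumradius 6.320 (√(r²−h²) with h=7.75 from center) (perimeter = 2·32·6.320·sin(180°/32) = 39.64 mm); Taking the union: the 2 present regions are separate (no shared area or edge), so areas and boundary lengths simply add and each stays a separate island — boundary = 50.62 mm. So its perimeter = 50.62 mm. Layer 38 is larger (141.43 vs 50.62 mm).

layer 38 (z = 5.7 mm)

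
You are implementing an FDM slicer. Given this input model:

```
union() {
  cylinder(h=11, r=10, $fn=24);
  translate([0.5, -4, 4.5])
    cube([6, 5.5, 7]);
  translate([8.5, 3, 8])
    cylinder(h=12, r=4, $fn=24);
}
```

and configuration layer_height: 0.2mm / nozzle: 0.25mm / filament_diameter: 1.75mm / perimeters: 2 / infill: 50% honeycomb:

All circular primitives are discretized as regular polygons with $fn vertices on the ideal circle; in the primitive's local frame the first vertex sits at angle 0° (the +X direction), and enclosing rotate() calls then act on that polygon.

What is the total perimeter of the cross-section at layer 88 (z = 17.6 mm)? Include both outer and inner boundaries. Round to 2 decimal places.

25.06 mm

At z = 17.6 mm: the cylinder does not reach this height (z outside [0, 11]); the cube at (0.5, -4) is not intersected at this z (z outside [4.5, 11.5]); the r=4 cylinder at (8.5, 3) gives a regular 24-gon of circumradius 4 (constant along its height) (perimeter = 2·24·4.000·sin(180°/24) = 25.06 mm); Taking the union: only the r=4 cylinder at (8.5, 3) is present, so the union is just that shape — boundary = 25.06 mm. Overall, the cross-section is a single solid region. Total boundary length (outer) = 25.06 mm.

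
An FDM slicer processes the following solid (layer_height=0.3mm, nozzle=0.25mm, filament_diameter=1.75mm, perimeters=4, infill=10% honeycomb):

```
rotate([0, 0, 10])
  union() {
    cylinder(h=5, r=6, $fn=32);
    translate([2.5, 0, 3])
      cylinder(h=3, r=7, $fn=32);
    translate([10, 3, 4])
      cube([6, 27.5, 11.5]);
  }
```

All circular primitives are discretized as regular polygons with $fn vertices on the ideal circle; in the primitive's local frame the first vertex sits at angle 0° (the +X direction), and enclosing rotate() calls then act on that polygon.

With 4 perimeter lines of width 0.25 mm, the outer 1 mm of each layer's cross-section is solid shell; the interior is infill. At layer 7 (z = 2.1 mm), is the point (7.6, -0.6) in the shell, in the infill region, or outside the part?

At z = 2.1 mm: the r=6 cylinder contributes a regular 32-gon of circumradius 6; the cylinder at (2.5, 0) is not intersected at this z (z outside [3, 6]); the cube at (10, 3) does not reach this height (z outside [4, 15.5]); Taking the union: only the r=6 cylinder is present, so the union is just that shape — 1 connected region; (whole slice rotated 10° about Z — lengths, areas and connectivity unchanged). Overall, the cross-section is a single solid region. Undo the 10° rotation: the query point maps to (7.380, -1.911) in the un-rotated model frame. The nearest boundary edge runs (5.54, -2.30)→(5.88, -1.17); distance from the point to it = 1.65 mm. The point is not inside any of the regions above, so it lies outside the cross-section (1.65 mm from the nearest boundary).

outside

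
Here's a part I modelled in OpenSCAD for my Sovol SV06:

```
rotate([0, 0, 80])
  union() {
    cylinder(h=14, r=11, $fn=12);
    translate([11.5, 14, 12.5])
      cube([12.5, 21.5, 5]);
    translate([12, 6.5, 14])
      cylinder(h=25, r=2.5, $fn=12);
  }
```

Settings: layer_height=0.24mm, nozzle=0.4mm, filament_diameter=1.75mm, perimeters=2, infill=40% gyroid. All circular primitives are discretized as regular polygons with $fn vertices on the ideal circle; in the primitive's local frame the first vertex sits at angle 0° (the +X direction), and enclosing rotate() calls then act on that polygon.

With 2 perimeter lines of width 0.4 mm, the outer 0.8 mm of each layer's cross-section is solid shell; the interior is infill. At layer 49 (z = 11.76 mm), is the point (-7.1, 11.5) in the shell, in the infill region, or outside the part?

outside

At z = 11.76 mm: the cylinder: section is a regular 12-gon, circumradius r=11; the cube at (11.5, 14) is absent (z outside [12.5, 17.5]); the cylinder at (12, 6.5) is absent (z outside [14, 39]); Combining (union): only the r=11 cylinder is present, so the union is just that shape — 1 connected region; (whole slice rotated 80° about Z — lengths, areas and connectivity unchanged). Overall, the cross-section is a single solid region. Undo the 80° rotation: the query point maps to (10.092, 8.989) in the un-rotated model frame. The nearest boundary edge runs (9.53, 5.50)→(5.50, 9.53); distance from the point to it = 2.87 mm. The point is not inside any of the regions above, so it lies outside the cross-section (2.87 mm from the nearest boundary).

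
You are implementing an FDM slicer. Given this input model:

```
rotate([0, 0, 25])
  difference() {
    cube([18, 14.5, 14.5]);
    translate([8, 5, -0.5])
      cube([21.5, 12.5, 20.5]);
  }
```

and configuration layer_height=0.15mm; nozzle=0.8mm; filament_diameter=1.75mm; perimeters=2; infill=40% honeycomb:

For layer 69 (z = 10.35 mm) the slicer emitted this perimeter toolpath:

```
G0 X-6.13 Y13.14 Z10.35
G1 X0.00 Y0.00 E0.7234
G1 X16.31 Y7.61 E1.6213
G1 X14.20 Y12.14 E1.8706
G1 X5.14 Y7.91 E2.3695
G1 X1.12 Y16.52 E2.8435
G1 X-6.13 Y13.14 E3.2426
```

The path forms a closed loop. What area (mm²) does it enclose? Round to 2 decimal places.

165.95 mm²

Apply the shoelace formula to the sequence of (X, Y) vertices; enclosed area = 165.95 mm².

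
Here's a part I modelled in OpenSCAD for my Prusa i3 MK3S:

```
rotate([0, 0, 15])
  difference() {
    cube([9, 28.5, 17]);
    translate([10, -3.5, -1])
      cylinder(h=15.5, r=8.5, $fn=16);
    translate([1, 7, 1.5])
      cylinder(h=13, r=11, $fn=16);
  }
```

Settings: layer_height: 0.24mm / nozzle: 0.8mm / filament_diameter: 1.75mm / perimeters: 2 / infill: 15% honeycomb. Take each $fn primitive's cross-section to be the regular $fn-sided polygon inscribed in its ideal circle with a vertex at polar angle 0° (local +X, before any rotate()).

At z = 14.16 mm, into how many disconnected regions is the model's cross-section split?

At z = 14.16 mm: the cube is present — its section is the full 9×28.5 rectangle; the cylinder at (10, -3.5): section is a regular 16-gon, circumradius r=8.5; the cylinder at (1, 7): section is a regular 16-gon, circumradius r=11; Subtracting the remaining from the first: starting from the 9×28.5 cube, the r=8.5 cylinder at (10, -3.5) partially overlaps it — only the 21.88 mm² overlap (of its 221.19 mm²) is removed, clipping the outline; the r=11 cylinder at (1, 7) partially overlaps it — only the 130.26 mm² overlap (of its 370.44 mm²) is removed, clipping the outline — 1 connected region; (rotated 15° about Z; rotation is an isometry so areas/perimeters/island counts are preserved). The result has 1 disconnected region.

1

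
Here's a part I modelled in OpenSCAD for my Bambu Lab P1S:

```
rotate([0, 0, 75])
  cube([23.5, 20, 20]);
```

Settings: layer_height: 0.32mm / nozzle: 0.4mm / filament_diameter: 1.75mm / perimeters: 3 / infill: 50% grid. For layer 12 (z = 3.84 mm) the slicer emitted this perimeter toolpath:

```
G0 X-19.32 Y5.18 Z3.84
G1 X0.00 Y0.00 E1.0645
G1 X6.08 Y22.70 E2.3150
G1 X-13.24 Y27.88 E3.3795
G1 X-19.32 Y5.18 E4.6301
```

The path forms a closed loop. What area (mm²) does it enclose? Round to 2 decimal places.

Apply the shoelace formula to the sequence of (X, Y) vertices; enclosed area = 470.06 mm².

470.06 mm²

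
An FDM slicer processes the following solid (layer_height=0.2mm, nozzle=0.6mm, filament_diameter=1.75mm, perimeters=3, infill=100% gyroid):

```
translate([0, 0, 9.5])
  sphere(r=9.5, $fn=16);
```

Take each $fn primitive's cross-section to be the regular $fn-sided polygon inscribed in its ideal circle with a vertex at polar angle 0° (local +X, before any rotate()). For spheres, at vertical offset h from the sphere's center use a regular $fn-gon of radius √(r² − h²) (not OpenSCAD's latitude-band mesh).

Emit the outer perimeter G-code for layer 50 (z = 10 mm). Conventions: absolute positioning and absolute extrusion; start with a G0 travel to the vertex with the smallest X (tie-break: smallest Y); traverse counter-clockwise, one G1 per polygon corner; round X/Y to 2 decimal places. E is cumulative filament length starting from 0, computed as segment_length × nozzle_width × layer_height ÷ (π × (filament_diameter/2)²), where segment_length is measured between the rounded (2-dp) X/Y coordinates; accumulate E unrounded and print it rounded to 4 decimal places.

G0 X-9.49 Y0.00 Z10.00
G1 X-8.76 Y-3.63 E0.1847
G1 X-6.71 Y-6.71 E0.3693
G1 X-3.63 Y-8.76 E0.5539
G1 X0.00 Y-9.49 E0.7386
G1 X3.63 Y-8.76 E0.9234
G1 X6.71 Y-6.71 E1.1079
G1 X8.76 Y-3.63 E1.2925
G1 X9.49 Y0.00 E1.4773
G1 X8.76 Y3.63 E1.6620
G1 X6.71 Y6.71 E1.8466
G1 X3.63 Y8.76 E2.0312
G1 X0.00 Y9.49 E2.2159
G1 X-3.63 Y8.76 E2.4006
G1 X-6.71 Y6.71 E2.5852
G1 X-8.76 Y3.63 E2.7698
G1 X-9.49 Y0.00 E2.9545

At z = 10 mm: the r=9.5 sphere slices to a regular 16-gon of circumradius 9.487 (√(r²−h²) with h=0.5 from center). The outline is a single polygon with 16 vertices. Extrusion per mm of travel: 0.6 × 0.2 / (π × 0.875²) = 0.049890. Accumulating E over each segment gives final E = 2.9545.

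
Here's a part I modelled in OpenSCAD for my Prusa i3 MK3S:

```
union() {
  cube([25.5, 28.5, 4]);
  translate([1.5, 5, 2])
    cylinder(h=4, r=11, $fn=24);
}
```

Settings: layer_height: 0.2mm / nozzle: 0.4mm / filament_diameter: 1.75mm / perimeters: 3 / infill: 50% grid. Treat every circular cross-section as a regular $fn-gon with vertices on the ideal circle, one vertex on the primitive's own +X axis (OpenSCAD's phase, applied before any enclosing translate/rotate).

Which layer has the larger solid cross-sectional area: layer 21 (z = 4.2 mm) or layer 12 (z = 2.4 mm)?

layer 12 (z = 2.4 mm)

Layer 21 (z = 4.2): the cube is absent (z outside [0, 4]); the cylinder at (1.5, 5): section is a regular 24-gon, circumradius r=11 (area = (24/2)·11.000²·sin(360°/24) = 375.81 mm²); Taking the union: only the r=11 cylinder at (1.5, 5) is present, so the union is just that shape — area = 375.81 mm². So its area = 375.81 mm². Layer 12 (z = 2.4): the cube is present — its section is the full 25.5×28.5 rectangle (area 726.75 mm²); the r=11 cylinder at (1.5, 5) contributes a regular 24-gon of circumradius 11 (area = (24/2)·11.000²·sin(360°/24) = 375.81 mm²); Merging all regions: the regions partially overlap — summed areas 1102.56 mm² minus the doubly-counted overlap 170.50 mm² gives 932.05 mm² — area = 932.05 mm². So its area = 932.05 mm². Layer 12 is larger (932.05 vs 375.81 mm²).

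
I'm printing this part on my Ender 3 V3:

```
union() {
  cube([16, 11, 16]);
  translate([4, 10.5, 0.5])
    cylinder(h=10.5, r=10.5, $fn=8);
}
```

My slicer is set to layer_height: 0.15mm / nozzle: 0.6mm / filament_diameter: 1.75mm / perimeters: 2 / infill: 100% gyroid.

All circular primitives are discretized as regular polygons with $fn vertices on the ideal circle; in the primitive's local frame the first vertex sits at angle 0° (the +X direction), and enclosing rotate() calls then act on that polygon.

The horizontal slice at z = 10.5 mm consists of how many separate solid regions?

1

At z = 10.5 mm: the cube is present — its section is the full 16×11 rectangle; the r=10.5 cylinder at (4, 10.5) contributes a regular 8-gon of circumradius 10.5; Taking the union: the regions partially overlap (shared area 123.84 mm²), so overlapping operands fuse into one piece — 1 connected region. The result has 1 disconnected region.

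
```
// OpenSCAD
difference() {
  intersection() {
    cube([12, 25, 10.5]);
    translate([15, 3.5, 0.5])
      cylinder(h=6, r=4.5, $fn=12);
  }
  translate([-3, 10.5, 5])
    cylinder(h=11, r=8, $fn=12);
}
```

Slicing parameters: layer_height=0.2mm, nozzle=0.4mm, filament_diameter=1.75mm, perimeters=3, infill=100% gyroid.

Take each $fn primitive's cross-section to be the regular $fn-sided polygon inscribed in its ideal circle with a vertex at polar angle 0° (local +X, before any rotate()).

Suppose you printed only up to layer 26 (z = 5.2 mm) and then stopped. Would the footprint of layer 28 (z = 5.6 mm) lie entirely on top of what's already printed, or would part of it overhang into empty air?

Compare the two slices. At z = 5.2: the cube (footprint 12×25) is included at this height (area 300.00 mm²); the cylinder at (15, 3.5): section is a regular 12-gon, circumradius r=4.5 (area = (12/2)·4.500²·sin(360°/12) = 60.75 mm²); Taking the intersection: the r=4.5 cylinder at (15, 3.5) partially overlaps the 12×25 cube; clipping to the common part keeps 6.20 mm² — area = 6.20 mm²; the r=8 cylinder at (-3, 10.5) gives a regular 12-gon of circumradius 8 (constant along its height) (area = (12/2)·8.000²·sin(360°/12) = 192.00 mm²); After the difference (first − rest): starting from the result so far (6.20 mm²), the r=8 cylinder at (-3, 10.5) misses the remaining region (no effect) — area = 6.20 mm². At z = 5.6: the cube is present — its section is the full 12×25 rectangle (area 300.00 mm²); the cylinder at (15, 3.5): section is a regular 12-gon, circumradius r=4.5 (area = (12/2)·4.500²·sin(360°/12) = 60.75 mm²); Keeping only the common overlap: the r=4.5 cylinder at (15, 3.5) partially overlaps the 12×25 cube; clipping to the common part keeps 6.20 mm² — area = 6.20 mm²; the r=8 cylinder at (-3, 10.5) contributes a regular 12-gon of circumradius 8 (area = (12/2)·8.000²·sin(360°/12) = 192.00 mm²); After the difference (first − rest): starting from the result so far (6.20 mm²), the r=8 cylinder at (-3, 10.5) misses the remaining region (no effect) — area = 6.20 mm². Checking containment: the cross-section at z = 5.6 is a subset of the cross-section at z = 5.2.

entirely on top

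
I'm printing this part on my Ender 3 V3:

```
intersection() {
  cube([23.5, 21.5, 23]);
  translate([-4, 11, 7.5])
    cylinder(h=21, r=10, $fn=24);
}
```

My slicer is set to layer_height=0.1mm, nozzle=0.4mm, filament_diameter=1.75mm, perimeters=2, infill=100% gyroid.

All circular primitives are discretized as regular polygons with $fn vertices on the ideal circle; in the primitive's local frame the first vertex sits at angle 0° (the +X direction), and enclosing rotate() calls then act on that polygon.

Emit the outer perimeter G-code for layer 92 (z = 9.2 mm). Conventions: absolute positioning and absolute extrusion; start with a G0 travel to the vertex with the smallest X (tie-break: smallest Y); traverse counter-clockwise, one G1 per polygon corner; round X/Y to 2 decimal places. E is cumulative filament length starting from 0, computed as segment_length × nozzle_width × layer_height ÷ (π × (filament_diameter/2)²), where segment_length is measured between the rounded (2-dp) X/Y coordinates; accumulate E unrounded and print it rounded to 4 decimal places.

G0 X0.00 Y1.93 Z9.20
G1 X1.00 Y2.34 E0.0180
G1 X3.07 Y3.93 E0.0614
G1 X4.66 Y6.00 E0.1048
G1 X5.66 Y8.41 E0.1482
G1 X6.00 Y11.00 E0.1916
G1 X5.66 Y13.59 E0.2351
G1 X4.66 Y16.00 E0.2785
G1 X3.07 Y18.07 E0.3219
G1 X1.00 Y19.66 E0.3653
G1 X0.00 Y20.07 E0.3832
G1 X0.00 Y1.93 E0.6849

At z = 9.2 mm: the cube (footprint 23.5×21.5) is included at this height; the r=10 cylinder at (-4, 11) gives a regular 24-gon of circumradius 10 (constant along its height); After intersecting: the r=10 cylinder at (-4, 11) partially overlaps the 23.5×21.5 cube; clipping to the common part keeps 77.96 mm² — 1 connected region. The outline is a single polygon with 11 vertices. Extrusion per mm of travel: 0.4 × 0.1 / (π × 0.875²) = 0.016630. Accumulating E over each segment gives final E = 0.6849.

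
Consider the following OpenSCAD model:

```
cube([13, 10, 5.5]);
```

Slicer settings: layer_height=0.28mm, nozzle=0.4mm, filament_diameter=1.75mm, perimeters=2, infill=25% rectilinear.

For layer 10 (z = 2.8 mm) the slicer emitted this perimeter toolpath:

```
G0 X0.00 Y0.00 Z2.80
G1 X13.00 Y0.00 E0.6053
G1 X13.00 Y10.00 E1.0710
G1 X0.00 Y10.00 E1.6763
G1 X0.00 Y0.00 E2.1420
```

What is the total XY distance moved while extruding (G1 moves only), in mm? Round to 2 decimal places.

46.00 mm

Sum the Euclidean lengths of each G1 segment: total = 46.00 mm.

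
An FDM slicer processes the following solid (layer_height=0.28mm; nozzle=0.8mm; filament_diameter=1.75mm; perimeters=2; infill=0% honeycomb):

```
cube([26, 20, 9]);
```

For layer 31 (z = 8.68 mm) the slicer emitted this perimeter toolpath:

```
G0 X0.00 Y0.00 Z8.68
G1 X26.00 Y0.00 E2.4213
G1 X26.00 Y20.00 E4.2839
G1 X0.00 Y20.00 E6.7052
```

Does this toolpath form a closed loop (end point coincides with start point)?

Start point (G0): (0.00, 0.00). End point (last G1): the path does not return to the start — open.

no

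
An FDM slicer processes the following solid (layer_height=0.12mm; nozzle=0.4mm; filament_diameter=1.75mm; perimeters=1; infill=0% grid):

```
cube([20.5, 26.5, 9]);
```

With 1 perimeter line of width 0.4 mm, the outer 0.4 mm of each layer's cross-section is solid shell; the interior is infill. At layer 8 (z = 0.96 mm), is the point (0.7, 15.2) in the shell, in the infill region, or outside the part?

At z = 0.96 mm: the 20.5×26.5 cube contributes its full rectangle. Overall, the cross-section is a single solid region. The nearest boundary edge runs (0.00, 26.50)→(0.00, 0.00); distance from the point to it = 0.70 mm. The point is inside the cross-section and 0.70 mm from the nearest boundary — more than the 0.4 mm shell width (1 × 0.4), so it's in the infill interior.

infill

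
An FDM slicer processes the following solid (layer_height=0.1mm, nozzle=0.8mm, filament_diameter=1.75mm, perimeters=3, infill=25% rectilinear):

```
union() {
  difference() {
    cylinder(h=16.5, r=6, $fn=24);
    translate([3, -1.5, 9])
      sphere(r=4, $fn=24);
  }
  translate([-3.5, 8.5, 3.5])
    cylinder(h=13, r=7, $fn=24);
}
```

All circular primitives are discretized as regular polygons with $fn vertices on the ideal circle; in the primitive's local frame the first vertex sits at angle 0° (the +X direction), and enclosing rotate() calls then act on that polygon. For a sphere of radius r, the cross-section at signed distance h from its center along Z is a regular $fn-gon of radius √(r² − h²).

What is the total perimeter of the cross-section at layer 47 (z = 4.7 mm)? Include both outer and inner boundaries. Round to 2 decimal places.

61.31 mm

At z = 4.7 mm: the r=6 cylinder gives a regular 24-gon of circumradius 6 (constant along its height) (perimeter = 2·24·6.000·sin(180°/24) = 37.59 mm); the sphere at (3, -1.5) is not intersected at this z (|z−center|=4.300 > r=4); Subtracting the remaining from the first: none of the subtracted shapes is present at this height, so the r=6 cylinder is unchanged — boundary = 37.59 mm; the r=7 cylinder at (-3.5, 8.5) contributes a regular 24-gon of circumradius 7 (perimeter = 2·24·7.000·sin(180°/24) = 43.86 mm); Merging all regions: the regions partially overlap (shared area 23.26 mm²), so the edge portions inside another operand are dropped and the merged outline is re-measured after clipping — boundary = 61.31 mm. Overall, the cross-section is a single solid region. Total boundary length (outer) = 61.31 mm.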